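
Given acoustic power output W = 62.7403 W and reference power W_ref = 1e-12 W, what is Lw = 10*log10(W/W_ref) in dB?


W / W_ref = 62.7403 / 1e-12 = 6.27403e+13
Lw = 10 * log10(6.27403e+13) = 137.98 dB


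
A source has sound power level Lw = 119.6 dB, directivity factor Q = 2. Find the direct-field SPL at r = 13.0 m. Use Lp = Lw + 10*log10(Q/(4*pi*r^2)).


4*pi*r^2 = 4*pi*13.0^2 = 2123.72 m^2
Q / (4*pi*r^2) = 2 / 2123.72 = 0.000941744
Lp = 119.6 + 10*log10(0.000941744) = 89.339 dB


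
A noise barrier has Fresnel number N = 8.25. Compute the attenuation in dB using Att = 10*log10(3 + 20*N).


3 + 20*N = 3 + 20*8.25 = 168
Att = 10*log10(168) = 22.253 dB


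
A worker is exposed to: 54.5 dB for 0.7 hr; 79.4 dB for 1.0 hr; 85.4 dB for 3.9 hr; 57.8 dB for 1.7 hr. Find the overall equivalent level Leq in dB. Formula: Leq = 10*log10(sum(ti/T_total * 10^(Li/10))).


T_total = 0.7 + 1.0 + 3.9 + 1.7 = 7.3 hr
(0.7/7.3) * 10^(54.5/10) = 27025.6
(1.0/7.3) * 10^(79.4/10) = 1.1931e+07
(3.9/7.3) * 10^(85.4/10) = 1.85243e+08
(1.7/7.3) * 10^(57.8/10) = 140322
Sum = 27025.6 + 1.1931e+07 + 1.85243e+08 + 140322 = 1.97341e+08
Leq = 10*log10(1.97341e+08) = 82.952 dB


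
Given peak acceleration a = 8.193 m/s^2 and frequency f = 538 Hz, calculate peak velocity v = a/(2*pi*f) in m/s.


omega = 2*pi*f = 2*pi*538 = 3380.35 rad/s
v = a / omega = 8.193 / 3380.35 = 0.0024237 m/s


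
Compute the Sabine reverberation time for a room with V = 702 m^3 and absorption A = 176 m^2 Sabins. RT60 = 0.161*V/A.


RT60 = 0.161 * 702 / 176 = 0.64217 s


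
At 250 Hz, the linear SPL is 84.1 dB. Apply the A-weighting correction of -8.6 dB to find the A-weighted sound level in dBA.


A-weighting table: 250 Hz -> -8.6 dB correction
SPL_A = SPL + correction = 84.1 + (-8.6) = 75.5 dBA


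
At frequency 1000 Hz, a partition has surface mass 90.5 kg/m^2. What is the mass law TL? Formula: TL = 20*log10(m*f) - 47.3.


m * f = 90.5 * 1000 = 90500
20*log10(90500) = 99.133 dB
TL = 99.133 - 47.3 = 51.833 dB


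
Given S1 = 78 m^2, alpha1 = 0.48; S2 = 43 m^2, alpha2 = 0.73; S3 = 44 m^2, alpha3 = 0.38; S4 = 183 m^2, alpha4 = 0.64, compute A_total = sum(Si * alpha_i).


78 * 0.48 = 37.44
43 * 0.73 = 31.39
44 * 0.38 = 16.72
183 * 0.64 = 117.12
A_total = 37.44 + 31.39 + 16.72 + 117.12 = 202.67 m^2


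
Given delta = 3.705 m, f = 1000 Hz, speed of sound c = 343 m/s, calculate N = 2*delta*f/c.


N = 2*delta*f/c = 2*delta/lambda, where lambda = c/f
lambda = 343 / 1000 = 0.343 m
N = 2 * 3.705 / 0.343 = 21.603


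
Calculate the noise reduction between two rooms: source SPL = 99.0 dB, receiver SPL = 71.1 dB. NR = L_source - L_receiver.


NR = L_source - L_receiver (difference between source and receiving room levels)
NR = 99.0 - 71.1 = 27.9 dB


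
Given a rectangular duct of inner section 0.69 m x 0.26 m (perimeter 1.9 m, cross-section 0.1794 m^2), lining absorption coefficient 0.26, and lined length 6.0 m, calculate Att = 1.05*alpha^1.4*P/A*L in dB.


alpha^1.4 = 0.26^1.4 = 0.151692
Attenuation rate = 1.05 * alpha^1.4 * P / A
= 1.05 * 0.151692 * 1.9 / 0.1794 = 1.68688 dB/m
Total Att = 1.68688 * 6.0 = 10.121 dB


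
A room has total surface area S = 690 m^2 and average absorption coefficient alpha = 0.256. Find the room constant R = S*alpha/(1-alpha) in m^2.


R = 690 * 0.256 / (1 - 0.256) = 237.42 m^2


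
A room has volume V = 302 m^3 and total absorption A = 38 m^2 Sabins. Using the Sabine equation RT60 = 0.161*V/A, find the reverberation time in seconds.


RT60 = 0.161 * 302 / 38 = 1.2795 s


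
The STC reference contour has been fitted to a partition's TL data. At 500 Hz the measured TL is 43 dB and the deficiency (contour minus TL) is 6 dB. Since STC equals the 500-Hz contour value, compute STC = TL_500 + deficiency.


By ASTM E413, STC = value of the fitted reference contour at 500 Hz.
Contour value at 500 Hz = TL_500 + deficiency = 43 + 6 = 49
STC = 49


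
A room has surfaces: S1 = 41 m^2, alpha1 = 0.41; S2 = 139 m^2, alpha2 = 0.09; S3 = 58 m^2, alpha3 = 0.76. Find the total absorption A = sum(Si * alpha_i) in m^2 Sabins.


41 * 0.41 = 16.81
139 * 0.09 = 12.51
58 * 0.76 = 44.08
A_total = 16.81 + 12.51 + 44.08 = 73.4 m^2


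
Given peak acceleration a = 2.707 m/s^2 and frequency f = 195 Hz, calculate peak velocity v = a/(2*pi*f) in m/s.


omega = 2*pi*f = 2*pi*195 = 1225.22 rad/s
v = a / omega = 2.707 / 1225.22 = 0.0022094 m/s


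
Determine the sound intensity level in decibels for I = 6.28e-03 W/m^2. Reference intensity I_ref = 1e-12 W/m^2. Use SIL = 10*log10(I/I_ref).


I / I_ref = 6.28e-03 / 1e-12 = 6.28e+09
SIL = 10 * log10(6.28e+09) = 97.98 dB


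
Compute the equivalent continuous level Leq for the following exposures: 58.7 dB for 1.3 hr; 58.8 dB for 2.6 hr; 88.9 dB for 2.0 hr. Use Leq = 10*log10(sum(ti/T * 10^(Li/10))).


T_total = 1.3 + 2.6 + 2.0 = 5.9 hr
(1.3/5.9) * 10^(58.7/10) = 163340
(2.6/5.9) * 10^(58.8/10) = 334288
(2.0/5.9) * 10^(88.9/10) = 2.63135e+08
Sum = 163340 + 334288 + 2.63135e+08 = 2.63633e+08
Leq = 10*log10(2.63633e+08) = 84.21 dB


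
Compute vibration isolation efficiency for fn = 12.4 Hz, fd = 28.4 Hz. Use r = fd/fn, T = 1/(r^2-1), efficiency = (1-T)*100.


r = 28.4 / 12.4 = 2.29032
r^2 - 1 = 2.29032^2 - 1 = 4.24557
T = 1/4.24557 = 0.23554
Efficiency = (1 - 0.23554)*100 = 76.446 %


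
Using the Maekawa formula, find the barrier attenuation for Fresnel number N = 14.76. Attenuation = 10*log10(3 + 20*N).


3 + 20*N = 3 + 20*14.76 = 298.2
Att = 10*log10(298.2) = 24.745 dB


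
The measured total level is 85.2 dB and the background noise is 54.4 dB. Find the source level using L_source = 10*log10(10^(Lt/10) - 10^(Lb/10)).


10^(85.2/10) = 3.31131e+08
10^(54.4/10) = 275423
Difference = 3.31131e+08 - 275423 = 3.30856e+08
L_source = 10*log10(3.30856e+08) = 85.196 dB


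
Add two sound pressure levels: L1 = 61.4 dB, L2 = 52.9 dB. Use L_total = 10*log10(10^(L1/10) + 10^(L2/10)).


10^(61.4/10) = 1.38038e+06
10^(52.9/10) = 194984
Sum = 1.38038e+06 + 194984 = 1.57536e+06
L_total = 10*log10(1.57536e+06) = 61.974 dB


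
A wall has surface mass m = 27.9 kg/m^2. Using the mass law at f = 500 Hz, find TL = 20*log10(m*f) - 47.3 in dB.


m * f = 27.9 * 500 = 13950
20*log10(13950) = 82.8915 dB
TL = 82.8915 - 47.3 = 35.591 dB


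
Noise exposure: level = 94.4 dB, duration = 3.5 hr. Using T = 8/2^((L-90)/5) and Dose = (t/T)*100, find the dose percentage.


T_allowed = 8 / 2^((94.4 - 90)/5) = 4.34694 hr
Dose = 3.5 / 4.34694 * 100 = 80.516 %


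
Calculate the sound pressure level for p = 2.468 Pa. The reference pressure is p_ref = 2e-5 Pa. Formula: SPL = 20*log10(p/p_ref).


p / p_ref = 2.468 / 2e-5 = 123400
SPL = 20 * log10(123400) = 101.83 dB


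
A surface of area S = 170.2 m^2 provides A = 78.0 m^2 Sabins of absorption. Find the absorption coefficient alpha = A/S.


Absorption coefficient = absorbed power / incident power
alpha = A / S = 78.0 / 170.2 = 0.45828


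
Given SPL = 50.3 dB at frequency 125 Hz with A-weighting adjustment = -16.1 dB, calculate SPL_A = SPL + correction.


A-weighting table: 125 Hz -> -16.1 dB correction
SPL_A = SPL + correction = 50.3 + (-16.1) = 34.2 dBA


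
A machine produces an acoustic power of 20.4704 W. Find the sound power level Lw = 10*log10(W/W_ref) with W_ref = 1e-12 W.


W / W_ref = 20.4704 / 1e-12 = 2.04704e+13
Lw = 10 * log10(2.04704e+13) = 133.11 dB


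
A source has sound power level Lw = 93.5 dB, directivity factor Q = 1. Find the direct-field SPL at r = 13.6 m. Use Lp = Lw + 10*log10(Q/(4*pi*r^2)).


4*pi*r^2 = 4*pi*13.6^2 = 2324.28 m^2
Q / (4*pi*r^2) = 1 / 2324.28 = 0.000430241
Lp = 93.5 + 10*log10(0.000430241) = 59.837 dB


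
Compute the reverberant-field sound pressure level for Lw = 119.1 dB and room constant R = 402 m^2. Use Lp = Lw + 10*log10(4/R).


4/R = 4/402 = 0.00995025
Lp = 119.1 + 10*log10(0.00995025) = 99.078 dB


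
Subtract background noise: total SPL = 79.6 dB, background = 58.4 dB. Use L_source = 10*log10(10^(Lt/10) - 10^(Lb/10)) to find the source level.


10^(79.6/10) = 9.12011e+07
10^(58.4/10) = 691831
Difference = 9.12011e+07 - 691831 = 9.05093e+07
L_source = 10*log10(9.05093e+07) = 79.567 dB


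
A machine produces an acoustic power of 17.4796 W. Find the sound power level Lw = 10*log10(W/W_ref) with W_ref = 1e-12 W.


W / W_ref = 17.4796 / 1e-12 = 1.74796e+13
Lw = 10 * log10(1.74796e+13) = 132.43 dB


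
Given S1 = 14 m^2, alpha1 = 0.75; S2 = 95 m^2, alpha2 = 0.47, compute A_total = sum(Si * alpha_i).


14 * 0.75 = 10.5
95 * 0.47 = 44.65
A_total = 10.5 + 44.65 = 55.15 m^2


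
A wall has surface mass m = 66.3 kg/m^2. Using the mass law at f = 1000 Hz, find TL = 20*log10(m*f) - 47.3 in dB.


m * f = 66.3 * 1000 = 66300
20*log10(66300) = 96.4303 dB
TL = 96.4303 - 47.3 = 49.13 dB


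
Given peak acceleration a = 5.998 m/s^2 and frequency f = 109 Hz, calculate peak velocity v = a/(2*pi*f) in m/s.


omega = 2*pi*f = 2*pi*109 = 684.867 rad/s
v = a / omega = 5.998 / 684.867 = 0.0087579 m/s


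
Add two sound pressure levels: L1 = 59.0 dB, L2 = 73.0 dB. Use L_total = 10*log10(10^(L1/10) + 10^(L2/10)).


10^(59.0/10) = 794328
10^(73.0/10) = 1.99526e+07
Sum = 794328 + 1.99526e+07 = 2.07469e+07
L_total = 10*log10(2.07469e+07) = 73.17 dB


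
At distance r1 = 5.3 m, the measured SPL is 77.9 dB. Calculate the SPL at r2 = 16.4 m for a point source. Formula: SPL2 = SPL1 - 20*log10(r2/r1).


r2/r1 = 16.4/5.3 = 3.09434
Correction = 20*log10(3.09434) = 9.81136 dB
SPL2 = 77.9 - 9.81136 = 68.089 dB


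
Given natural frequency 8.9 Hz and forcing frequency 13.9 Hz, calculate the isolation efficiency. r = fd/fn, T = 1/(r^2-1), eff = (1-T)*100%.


r = 13.9 / 8.9 = 1.5618
r^2 - 1 = 1.5618^2 - 1 = 1.43922
T = 1/1.43922 = 0.694821
Efficiency = (1 - 0.694821)*100 = 30.518 %


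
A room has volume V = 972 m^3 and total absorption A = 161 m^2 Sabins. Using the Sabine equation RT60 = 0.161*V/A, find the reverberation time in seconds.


RT60 = 0.161 * 972 / 161 = 0.972 s


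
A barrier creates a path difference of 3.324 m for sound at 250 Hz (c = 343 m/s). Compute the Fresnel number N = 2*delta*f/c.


N = 2*delta*f/c = 2*delta/lambda, where lambda = c/f
lambda = 343 / 250 = 1.372 m
N = 2 * 3.324 / 1.372 = 4.8455


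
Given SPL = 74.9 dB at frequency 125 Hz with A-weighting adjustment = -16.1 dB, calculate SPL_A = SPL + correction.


A-weighting table: 125 Hz -> -16.1 dB correction
SPL_A = SPL + correction = 74.9 + (-16.1) = 58.8 dBA


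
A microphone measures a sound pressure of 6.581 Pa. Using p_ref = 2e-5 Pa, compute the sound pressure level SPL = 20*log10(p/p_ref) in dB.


p / p_ref = 6.581 / 2e-5 = 329050
SPL = 20 * log10(329050) = 110.35 dB


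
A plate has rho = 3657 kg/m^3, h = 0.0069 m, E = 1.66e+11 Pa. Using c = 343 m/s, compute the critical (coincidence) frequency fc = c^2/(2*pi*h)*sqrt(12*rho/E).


12*rho/E = 12*3657/1.66e+11 = 2.64361e-07
sqrt(12*rho/E) = sqrt(2.64361e-07) = 0.00051416
c^2/(2*pi*h) = 343^2/(2*pi*0.0069) = 2.71368e+06
fc = 2.71368e+06 * 0.00051416 = 1395.3 Hz


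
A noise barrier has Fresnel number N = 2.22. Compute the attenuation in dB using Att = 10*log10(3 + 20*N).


3 + 20*N = 3 + 20*2.22 = 47.4
Att = 10*log10(47.4) = 16.758 dB


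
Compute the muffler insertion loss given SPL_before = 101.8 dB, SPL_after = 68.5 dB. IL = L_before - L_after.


Insertion loss = SPL without muffler - SPL with muffler
IL = 101.8 - 68.5 = 33.3 dB


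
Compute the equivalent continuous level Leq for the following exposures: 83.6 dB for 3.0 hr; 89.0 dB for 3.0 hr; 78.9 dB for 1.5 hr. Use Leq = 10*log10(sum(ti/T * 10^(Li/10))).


T_total = 3.0 + 3.0 + 1.5 = 7.5 hr
(3.0/7.5) * 10^(83.6/10) = 9.16347e+07
(3.0/7.5) * 10^(89.0/10) = 3.17731e+08
(1.5/7.5) * 10^(78.9/10) = 1.55249e+07
Sum = 9.16347e+07 + 3.17731e+08 + 1.55249e+07 = 4.24891e+08
Leq = 10*log10(4.24891e+08) = 86.283 dB


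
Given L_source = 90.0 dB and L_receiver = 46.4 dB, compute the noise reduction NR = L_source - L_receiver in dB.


NR = L_source - L_receiver (difference between source and receiving room levels)
NR = 90.0 - 46.4 = 43.6 dB


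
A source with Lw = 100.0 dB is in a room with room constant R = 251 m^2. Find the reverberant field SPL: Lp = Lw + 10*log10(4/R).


4/R = 4/251 = 0.0159363
Lp = 100.0 + 10*log10(0.0159363) = 82.024 dB


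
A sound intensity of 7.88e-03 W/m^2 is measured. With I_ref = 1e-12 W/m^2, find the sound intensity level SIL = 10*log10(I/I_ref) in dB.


I / I_ref = 7.88e-03 / 1e-12 = 7.88e+09
SIL = 10 * log10(7.88e+09) = 98.965 dB


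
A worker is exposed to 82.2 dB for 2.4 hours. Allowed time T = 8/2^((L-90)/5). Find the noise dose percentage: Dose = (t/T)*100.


T_allowed = 8 / 2^((82.2 - 90)/5) = 23.5883 hr
Dose = 2.4 / 23.5883 * 100 = 10.175 %


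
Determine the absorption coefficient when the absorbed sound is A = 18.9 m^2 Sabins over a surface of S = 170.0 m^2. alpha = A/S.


Absorption coefficient = absorbed power / incident power
alpha = A / S = 18.9 / 170.0 = 0.11118


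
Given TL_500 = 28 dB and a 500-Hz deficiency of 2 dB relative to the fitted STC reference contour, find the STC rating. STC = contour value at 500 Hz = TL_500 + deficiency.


By ASTM E413, STC = value of the fitted reference contour at 500 Hz.
Contour value at 500 Hz = TL_500 + deficiency = 28 + 2 = 30
STC = 30


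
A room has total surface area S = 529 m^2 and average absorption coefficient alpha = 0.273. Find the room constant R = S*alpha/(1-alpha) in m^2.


R = 529 * 0.273 / (1 - 0.273) = 198.65 m^2


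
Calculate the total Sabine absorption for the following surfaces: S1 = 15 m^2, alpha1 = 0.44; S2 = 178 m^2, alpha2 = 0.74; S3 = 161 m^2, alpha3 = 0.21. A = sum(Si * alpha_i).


15 * 0.44 = 6.6
178 * 0.74 = 131.72
161 * 0.21 = 33.81
A_total = 6.6 + 131.72 + 33.81 = 172.13 m^2


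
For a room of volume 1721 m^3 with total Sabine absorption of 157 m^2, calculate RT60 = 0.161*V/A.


RT60 = 0.161 * 1721 / 157 = 1.7648 s


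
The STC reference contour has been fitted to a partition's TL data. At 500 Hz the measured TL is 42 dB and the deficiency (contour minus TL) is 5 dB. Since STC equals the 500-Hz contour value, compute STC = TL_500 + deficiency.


By ASTM E413, STC = value of the fitted reference contour at 500 Hz.
Contour value at 500 Hz = TL_500 + deficiency = 42 + 5 = 47
STC = 47


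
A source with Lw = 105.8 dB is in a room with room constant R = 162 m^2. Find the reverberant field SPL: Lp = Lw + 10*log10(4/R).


4/R = 4/162 = 0.0246914
Lp = 105.8 + 10*log10(0.0246914) = 89.725 dB


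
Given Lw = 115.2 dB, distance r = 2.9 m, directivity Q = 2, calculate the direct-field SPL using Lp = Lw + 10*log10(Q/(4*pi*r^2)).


4*pi*r^2 = 4*pi*2.9^2 = 105.683 m^2
Q / (4*pi*r^2) = 2 / 105.683 = 0.0189245
Lp = 115.2 + 10*log10(0.0189245) = 97.97 dB


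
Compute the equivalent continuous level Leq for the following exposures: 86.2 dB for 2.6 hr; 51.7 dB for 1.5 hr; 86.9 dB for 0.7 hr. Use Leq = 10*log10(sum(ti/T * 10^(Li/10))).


T_total = 2.6 + 1.5 + 0.7 = 4.8 hr
(2.6/4.8) * 10^(86.2/10) = 2.25804e+08
(1.5/4.8) * 10^(51.7/10) = 46222.1
(0.7/4.8) * 10^(86.9/10) = 7.14261e+07
Sum = 2.25804e+08 + 46222.1 + 7.14261e+07 = 2.97276e+08
Leq = 10*log10(2.97276e+08) = 84.732 dB


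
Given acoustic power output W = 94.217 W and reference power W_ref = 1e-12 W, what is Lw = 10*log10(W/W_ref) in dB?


W / W_ref = 94.217 / 1e-12 = 9.4217e+13
Lw = 10 * log10(9.4217e+13) = 139.74 dB


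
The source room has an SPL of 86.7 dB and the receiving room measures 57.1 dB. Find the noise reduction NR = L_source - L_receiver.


NR = L_source - L_receiver (difference between source and receiving room levels)
NR = 86.7 - 57.1 = 29.6 dB


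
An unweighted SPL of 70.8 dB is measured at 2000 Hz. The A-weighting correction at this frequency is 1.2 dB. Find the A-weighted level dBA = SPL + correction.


A-weighting table: 2000 Hz -> 1.2 dB correction
SPL_A = SPL + correction = 70.8 + (1.2) = 72 dBA


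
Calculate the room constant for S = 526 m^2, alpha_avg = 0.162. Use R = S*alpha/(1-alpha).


R = 526 * 0.162 / (1 - 0.162) = 101.68 m^2


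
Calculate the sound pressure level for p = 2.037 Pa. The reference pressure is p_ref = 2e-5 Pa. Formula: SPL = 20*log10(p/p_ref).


p / p_ref = 2.037 / 2e-5 = 101850
SPL = 20 * log10(101850) = 100.16 dB


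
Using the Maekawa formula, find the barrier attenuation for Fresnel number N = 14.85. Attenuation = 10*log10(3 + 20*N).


3 + 20*N = 3 + 20*14.85 = 300
Att = 10*log10(300) = 24.771 dB


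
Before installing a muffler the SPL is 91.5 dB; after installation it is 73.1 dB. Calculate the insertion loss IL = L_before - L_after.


Insertion loss = SPL without muffler - SPL with muffler
IL = 91.5 - 73.1 = 18.4 dB


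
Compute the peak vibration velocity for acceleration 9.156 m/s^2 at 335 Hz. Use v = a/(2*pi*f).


omega = 2*pi*f = 2*pi*335 = 2104.87 rad/s
v = a / omega = 9.156 / 2104.87 = 0.0043499 m/s


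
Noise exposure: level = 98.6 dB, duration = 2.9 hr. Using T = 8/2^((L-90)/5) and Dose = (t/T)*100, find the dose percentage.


T_allowed = 8 / 2^((98.6 - 90)/5) = 2.42839 hr
Dose = 2.9 / 2.42839 * 100 = 119.42 %


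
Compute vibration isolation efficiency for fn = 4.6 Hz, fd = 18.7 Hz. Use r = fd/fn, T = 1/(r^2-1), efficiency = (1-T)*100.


r = 18.7 / 4.6 = 4.06522
r^2 - 1 = 4.06522^2 - 1 = 15.526
T = 1/15.526 = 0.0644081
Efficiency = (1 - 0.0644081)*100 = 93.559 %


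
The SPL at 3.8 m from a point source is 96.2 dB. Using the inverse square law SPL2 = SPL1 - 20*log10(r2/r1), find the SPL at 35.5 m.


r2/r1 = 35.5/3.8 = 9.34211
Correction = 20*log10(9.34211) = 19.4089 dB
SPL2 = 96.2 - 19.4089 = 76.791 dB


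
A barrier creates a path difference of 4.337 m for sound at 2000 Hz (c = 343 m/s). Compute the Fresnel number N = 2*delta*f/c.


N = 2*delta*f/c = 2*delta/lambda, where lambda = c/f
lambda = 343 / 2000 = 0.1715 m
N = 2 * 4.337 / 0.1715 = 50.577


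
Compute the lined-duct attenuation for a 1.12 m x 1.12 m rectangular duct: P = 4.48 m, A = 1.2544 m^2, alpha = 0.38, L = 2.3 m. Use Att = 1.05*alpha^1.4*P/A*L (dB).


alpha^1.4 = 0.38^1.4 = 0.258046
Attenuation rate = 1.05 * alpha^1.4 * P / A
= 1.05 * 0.258046 * 4.48 / 1.2544 = 0.967673 dB/m
Total Att = 0.967673 * 2.3 = 2.2256 dB


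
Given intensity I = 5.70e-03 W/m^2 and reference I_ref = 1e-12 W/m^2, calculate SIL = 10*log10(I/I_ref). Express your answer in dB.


I / I_ref = 5.70e-03 / 1e-12 = 5.7e+09
SIL = 10 * log10(5.7e+09) = 97.559 dB


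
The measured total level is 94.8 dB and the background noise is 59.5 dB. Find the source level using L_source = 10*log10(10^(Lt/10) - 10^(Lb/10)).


10^(94.8/10) = 3.01995e+09
10^(59.5/10) = 891251
Difference = 3.01995e+09 - 891251 = 3.01906e+09
L_source = 10*log10(3.01906e+09) = 94.799 dB


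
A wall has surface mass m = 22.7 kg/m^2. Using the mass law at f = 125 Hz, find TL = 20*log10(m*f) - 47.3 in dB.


m * f = 22.7 * 125 = 2837.5
20*log10(2837.5) = 69.0587 dB
TL = 69.0587 - 47.3 = 21.759 dB


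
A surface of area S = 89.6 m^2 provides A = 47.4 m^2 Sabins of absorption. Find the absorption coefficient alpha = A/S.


Absorption coefficient = absorbed power / incident power
alpha = A / S = 47.4 / 89.6 = 0.52902


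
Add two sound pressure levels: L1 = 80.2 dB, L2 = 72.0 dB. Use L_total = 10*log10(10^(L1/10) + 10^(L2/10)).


10^(80.2/10) = 1.04713e+08
10^(72.0/10) = 1.58489e+07
Sum = 1.04713e+08 + 1.58489e+07 = 1.20562e+08
L_total = 10*log10(1.20562e+08) = 80.812 dB


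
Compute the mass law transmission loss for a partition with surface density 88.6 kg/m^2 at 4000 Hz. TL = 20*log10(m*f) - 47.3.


m * f = 88.6 * 4000 = 354400
20*log10(354400) = 110.99 dB
TL = 110.99 - 47.3 = 63.69 dB


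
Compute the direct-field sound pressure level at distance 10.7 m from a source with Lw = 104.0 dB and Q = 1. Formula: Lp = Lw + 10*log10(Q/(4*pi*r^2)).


4*pi*r^2 = 4*pi*10.7^2 = 1438.72 m^2
Q / (4*pi*r^2) = 1 / 1438.72 = 0.000695062
Lp = 104.0 + 10*log10(0.000695062) = 72.42 dB


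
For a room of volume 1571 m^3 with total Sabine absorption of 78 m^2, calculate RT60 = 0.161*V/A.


RT60 = 0.161 * 1571 / 78 = 3.2427 s


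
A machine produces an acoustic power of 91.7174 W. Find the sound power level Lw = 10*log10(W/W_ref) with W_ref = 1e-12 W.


W / W_ref = 91.7174 / 1e-12 = 9.17174e+13
Lw = 10 * log10(9.17174e+13) = 139.62 dB


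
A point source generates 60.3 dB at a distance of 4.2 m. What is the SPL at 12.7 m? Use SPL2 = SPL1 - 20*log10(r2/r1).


r2/r1 = 12.7/4.2 = 3.02381
Correction = 20*log10(3.02381) = 9.61109 dB
SPL2 = 60.3 - 9.61109 = 50.689 dB


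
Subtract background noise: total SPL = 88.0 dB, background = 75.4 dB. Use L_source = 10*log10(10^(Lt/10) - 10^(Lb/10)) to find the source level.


10^(88.0/10) = 6.30957e+08
10^(75.4/10) = 3.46737e+07
Difference = 6.30957e+08 - 3.46737e+07 = 5.96283e+08
L_source = 10*log10(5.96283e+08) = 87.755 dB


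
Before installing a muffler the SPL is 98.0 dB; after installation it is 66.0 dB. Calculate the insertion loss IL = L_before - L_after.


Insertion loss = SPL without muffler - SPL with muffler
IL = 98.0 - 66.0 = 32 dB


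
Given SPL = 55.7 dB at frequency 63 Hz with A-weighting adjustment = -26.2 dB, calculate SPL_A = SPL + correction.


A-weighting table: 63 Hz -> -26.2 dB correction
SPL_A = SPL + correction = 55.7 + (-26.2) = 29.5 dBA


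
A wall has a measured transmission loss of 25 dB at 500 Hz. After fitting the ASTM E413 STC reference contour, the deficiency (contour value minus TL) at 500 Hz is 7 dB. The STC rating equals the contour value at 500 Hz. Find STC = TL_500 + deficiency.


By ASTM E413, STC = value of the fitted reference contour at 500 Hz.
Contour value at 500 Hz = TL_500 + deficiency = 25 + 7 = 32
STC = 32


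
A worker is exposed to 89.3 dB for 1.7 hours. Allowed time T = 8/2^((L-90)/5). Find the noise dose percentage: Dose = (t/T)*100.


T_allowed = 8 / 2^((89.3 - 90)/5) = 8.81524 hr
Dose = 1.7 / 8.81524 * 100 = 19.285 %


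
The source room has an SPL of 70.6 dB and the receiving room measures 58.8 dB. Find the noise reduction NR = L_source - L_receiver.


NR = L_source - L_receiver (difference between source and receiving room levels)
NR = 70.6 - 58.8 = 11.8 dB


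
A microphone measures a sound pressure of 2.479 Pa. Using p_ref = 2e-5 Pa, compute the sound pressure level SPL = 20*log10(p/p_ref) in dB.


p / p_ref = 2.479 / 2e-5 = 123950
SPL = 20 * log10(123950) = 101.86 dB


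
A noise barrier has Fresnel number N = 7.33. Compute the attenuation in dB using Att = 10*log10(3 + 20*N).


3 + 20*N = 3 + 20*7.33 = 149.6
Att = 10*log10(149.6) = 21.749 dB


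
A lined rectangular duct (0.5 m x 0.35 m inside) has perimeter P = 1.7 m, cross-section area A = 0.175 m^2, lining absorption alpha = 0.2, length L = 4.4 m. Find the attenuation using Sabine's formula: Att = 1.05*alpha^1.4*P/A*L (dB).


alpha^1.4 = 0.2^1.4 = 0.105061
Attenuation rate = 1.05 * alpha^1.4 * P / A
= 1.05 * 0.105061 * 1.7 / 0.175 = 1.07162 dB/m
Total Att = 1.07162 * 4.4 = 4.7151 dB


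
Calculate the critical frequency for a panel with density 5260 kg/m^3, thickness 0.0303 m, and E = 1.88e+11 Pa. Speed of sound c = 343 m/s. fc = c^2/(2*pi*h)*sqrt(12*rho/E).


12*rho/E = 12*5260/1.88e+11 = 3.35745e-07
sqrt(12*rho/E) = sqrt(3.35745e-07) = 0.000579435
c^2/(2*pi*h) = 343^2/(2*pi*0.0303) = 617968
fc = 617968 * 0.000579435 = 358.07 Hz


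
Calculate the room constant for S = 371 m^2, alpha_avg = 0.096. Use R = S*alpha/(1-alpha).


R = 371 * 0.096 / (1 - 0.096) = 39.398 m^2


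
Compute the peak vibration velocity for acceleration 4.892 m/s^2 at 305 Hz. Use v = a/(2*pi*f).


omega = 2*pi*f = 2*pi*305 = 1916.37 rad/s
v = a / omega = 4.892 / 1916.37 = 0.0025527 m/s


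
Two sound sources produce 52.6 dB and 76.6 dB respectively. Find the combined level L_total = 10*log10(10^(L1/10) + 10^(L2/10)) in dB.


10^(52.6/10) = 181970
10^(76.6/10) = 4.57088e+07
Sum = 181970 + 4.57088e+07 = 4.58908e+07
L_total = 10*log10(4.58908e+07) = 76.617 dB


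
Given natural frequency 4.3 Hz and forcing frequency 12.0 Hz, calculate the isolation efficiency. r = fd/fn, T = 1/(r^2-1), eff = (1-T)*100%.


r = 12.0 / 4.3 = 2.7907
r^2 - 1 = 2.7907^2 - 1 = 6.78801
T = 1/6.78801 = 0.147319
Efficiency = (1 - 0.147319)*100 = 85.268 %


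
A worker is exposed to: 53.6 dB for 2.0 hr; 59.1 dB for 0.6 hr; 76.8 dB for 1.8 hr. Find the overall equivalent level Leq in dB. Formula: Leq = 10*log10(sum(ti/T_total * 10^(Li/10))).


T_total = 2.0 + 0.6 + 1.8 = 4.4 hr
(2.0/4.4) * 10^(53.6/10) = 104130
(0.6/4.4) * 10^(59.1/10) = 110841
(1.8/4.4) * 10^(76.8/10) = 1.95803e+07
Sum = 104130 + 110841 + 1.95803e+07 = 1.97953e+07
Leq = 10*log10(1.97953e+07) = 72.966 dB


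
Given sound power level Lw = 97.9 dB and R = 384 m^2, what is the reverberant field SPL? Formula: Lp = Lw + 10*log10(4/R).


4/R = 4/384 = 0.0104167
Lp = 97.9 + 10*log10(0.0104167) = 78.077 dB


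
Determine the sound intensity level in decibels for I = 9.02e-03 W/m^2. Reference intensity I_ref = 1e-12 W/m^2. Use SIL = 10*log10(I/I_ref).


I / I_ref = 9.02e-03 / 1e-12 = 9.02e+09
SIL = 10 * log10(9.02e+09) = 99.552 dB


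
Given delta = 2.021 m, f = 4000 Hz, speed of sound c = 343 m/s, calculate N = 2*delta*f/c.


N = 2*delta*f/c = 2*delta/lambda, where lambda = c/f
lambda = 343 / 4000 = 0.08575 m
N = 2 * 2.021 / 0.08575 = 47.137


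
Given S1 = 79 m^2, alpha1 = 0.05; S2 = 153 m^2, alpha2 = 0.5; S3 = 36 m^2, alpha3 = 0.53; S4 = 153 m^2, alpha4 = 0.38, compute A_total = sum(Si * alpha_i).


79 * 0.05 = 3.95
153 * 0.5 = 76.5
36 * 0.53 = 19.08
153 * 0.38 = 58.14
A_total = 3.95 + 76.5 + 19.08 + 58.14 = 157.67 m^2


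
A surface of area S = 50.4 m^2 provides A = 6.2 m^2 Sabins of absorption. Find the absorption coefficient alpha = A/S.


Absorption coefficient = absorbed power / incident power
alpha = A / S = 6.2 / 50.4 = 0.12302


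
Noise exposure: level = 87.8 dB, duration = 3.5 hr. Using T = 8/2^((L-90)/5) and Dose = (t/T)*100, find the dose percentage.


T_allowed = 8 / 2^((87.8 - 90)/5) = 10.8528 hr
Dose = 3.5 / 10.8528 * 100 = 32.25 %


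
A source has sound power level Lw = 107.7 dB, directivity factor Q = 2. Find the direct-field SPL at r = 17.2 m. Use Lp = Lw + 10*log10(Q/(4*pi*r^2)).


4*pi*r^2 = 4*pi*17.2^2 = 3717.64 m^2
Q / (4*pi*r^2) = 2 / 3717.64 = 0.000537976
Lp = 107.7 + 10*log10(0.000537976) = 75.008 dB


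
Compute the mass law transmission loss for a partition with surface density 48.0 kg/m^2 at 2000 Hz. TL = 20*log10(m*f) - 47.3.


m * f = 48.0 * 2000 = 96000
20*log10(96000) = 99.6454 dB
TL = 99.6454 - 47.3 = 52.345 dB


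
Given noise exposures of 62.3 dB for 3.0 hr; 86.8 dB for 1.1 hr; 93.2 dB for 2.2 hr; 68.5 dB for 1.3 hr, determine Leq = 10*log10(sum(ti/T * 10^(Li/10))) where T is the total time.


T_total = 3.0 + 1.1 + 2.2 + 1.3 = 7.6 hr
(3.0/7.6) * 10^(62.3/10) = 670359
(1.1/7.6) * 10^(86.8/10) = 6.92754e+07
(2.2/7.6) * 10^(93.2/10) = 6.04796e+08
(1.3/7.6) * 10^(68.5/10) = 1.21096e+06
Sum = 670359 + 6.92754e+07 + 6.04796e+08 + 1.21096e+06 = 6.75953e+08
Leq = 10*log10(6.75953e+08) = 88.299 dB


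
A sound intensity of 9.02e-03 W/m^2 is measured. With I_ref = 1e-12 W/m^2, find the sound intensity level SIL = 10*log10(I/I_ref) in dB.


I / I_ref = 9.02e-03 / 1e-12 = 9.02e+09
SIL = 10 * log10(9.02e+09) = 99.552 dB


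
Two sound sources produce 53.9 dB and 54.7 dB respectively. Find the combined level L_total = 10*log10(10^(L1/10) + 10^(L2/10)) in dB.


10^(53.9/10) = 245471
10^(54.7/10) = 295121
Sum = 245471 + 295121 = 540592
L_total = 10*log10(540592) = 57.329 dB


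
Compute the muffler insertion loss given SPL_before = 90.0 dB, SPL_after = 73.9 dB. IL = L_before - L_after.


Insertion loss = SPL without muffler - SPL with muffler
IL = 90.0 - 73.9 = 16.1 dB


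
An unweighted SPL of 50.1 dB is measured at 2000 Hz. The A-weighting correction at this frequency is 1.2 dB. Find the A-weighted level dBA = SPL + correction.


A-weighting table: 2000 Hz -> 1.2 dB correction
SPL_A = SPL + correction = 50.1 + (1.2) = 51.3 dBA


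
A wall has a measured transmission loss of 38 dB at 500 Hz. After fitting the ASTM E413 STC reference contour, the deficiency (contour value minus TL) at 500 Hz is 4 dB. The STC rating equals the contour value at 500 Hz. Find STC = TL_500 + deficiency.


By ASTM E413, STC = value of the fitted reference contour at 500 Hz.
Contour value at 500 Hz = TL_500 + deficiency = 38 + 4 = 42
STC = 42


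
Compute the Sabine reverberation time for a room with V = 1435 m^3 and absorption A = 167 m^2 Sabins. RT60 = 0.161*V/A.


RT60 = 0.161 * 1435 / 167 = 1.3834 s


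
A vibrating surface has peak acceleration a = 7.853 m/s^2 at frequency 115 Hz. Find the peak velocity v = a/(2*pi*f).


omega = 2*pi*f = 2*pi*115 = 722.566 rad/s
v = a / omega = 7.853 / 722.566 = 0.010868 m/s


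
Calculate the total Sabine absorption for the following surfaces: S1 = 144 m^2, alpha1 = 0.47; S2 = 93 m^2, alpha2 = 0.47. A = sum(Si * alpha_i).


144 * 0.47 = 67.68
93 * 0.47 = 43.71
A_total = 67.68 + 43.71 = 111.39 m^2


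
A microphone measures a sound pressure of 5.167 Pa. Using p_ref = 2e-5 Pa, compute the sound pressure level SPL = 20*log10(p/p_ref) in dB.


p / p_ref = 5.167 / 2e-5 = 258350
SPL = 20 * log10(258350) = 108.24 dB


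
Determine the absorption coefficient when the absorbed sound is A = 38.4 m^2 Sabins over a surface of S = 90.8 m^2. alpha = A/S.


Absorption coefficient = absorbed power / incident power
alpha = A / S = 38.4 / 90.8 = 0.42291


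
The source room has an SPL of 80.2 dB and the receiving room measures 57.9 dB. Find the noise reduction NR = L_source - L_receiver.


NR = L_source - L_receiver (difference between source and receiving room levels)
NR = 80.2 - 57.9 = 22.3 dB


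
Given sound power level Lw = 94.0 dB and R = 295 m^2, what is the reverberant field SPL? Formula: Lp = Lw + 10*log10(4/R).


4/R = 4/295 = 0.0135593
Lp = 94.0 + 10*log10(0.0135593) = 75.322 dB


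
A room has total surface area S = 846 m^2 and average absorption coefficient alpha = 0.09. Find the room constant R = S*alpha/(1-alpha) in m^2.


R = 846 * 0.09 / (1 - 0.09) = 83.67 m^2


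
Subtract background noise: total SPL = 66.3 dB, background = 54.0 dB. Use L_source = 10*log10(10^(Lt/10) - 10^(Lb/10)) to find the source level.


10^(66.3/10) = 4.2658e+06
10^(54.0/10) = 251189
Difference = 4.2658e+06 - 251189 = 4.01461e+06
L_source = 10*log10(4.01461e+06) = 66.036 dB


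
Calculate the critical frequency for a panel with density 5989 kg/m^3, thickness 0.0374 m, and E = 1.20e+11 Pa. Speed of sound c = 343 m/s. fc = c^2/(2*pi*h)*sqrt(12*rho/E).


12*rho/E = 12*5989/1.20e+11 = 5.989e-07
sqrt(12*rho/E) = sqrt(5.989e-07) = 0.000773886
c^2/(2*pi*h) = 343^2/(2*pi*0.0374) = 500653
fc = 500653 * 0.000773886 = 387.45 Hz


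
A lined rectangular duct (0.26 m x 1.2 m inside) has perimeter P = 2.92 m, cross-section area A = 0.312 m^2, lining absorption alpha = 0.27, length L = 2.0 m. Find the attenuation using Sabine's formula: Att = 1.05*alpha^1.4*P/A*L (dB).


alpha^1.4 = 0.27^1.4 = 0.159922
Attenuation rate = 1.05 * alpha^1.4 * P / A
= 1.05 * 0.159922 * 2.92 / 0.312 = 1.57154 dB/m
Total Att = 1.57154 * 2.0 = 3.1431 dB


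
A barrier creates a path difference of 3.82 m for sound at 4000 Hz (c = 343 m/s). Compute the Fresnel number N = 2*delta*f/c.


N = 2*delta*f/c = 2*delta/lambda, where lambda = c/f
lambda = 343 / 4000 = 0.08575 m
N = 2 * 3.82 / 0.08575 = 89.096


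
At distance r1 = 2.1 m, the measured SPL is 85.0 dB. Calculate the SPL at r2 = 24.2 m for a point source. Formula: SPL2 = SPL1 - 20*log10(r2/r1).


r2/r1 = 24.2/2.1 = 11.5238
Correction = 20*log10(11.5238) = 21.2319 dB
SPL2 = 85.0 - 21.2319 = 63.768 dB


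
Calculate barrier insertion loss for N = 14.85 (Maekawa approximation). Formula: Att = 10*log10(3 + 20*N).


3 + 20*N = 3 + 20*14.85 = 300
Att = 10*log10(300) = 24.771 dB


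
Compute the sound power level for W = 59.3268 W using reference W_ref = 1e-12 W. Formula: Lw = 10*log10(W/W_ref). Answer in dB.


W / W_ref = 59.3268 / 1e-12 = 5.93268e+13
Lw = 10 * log10(5.93268e+13) = 137.73 dB


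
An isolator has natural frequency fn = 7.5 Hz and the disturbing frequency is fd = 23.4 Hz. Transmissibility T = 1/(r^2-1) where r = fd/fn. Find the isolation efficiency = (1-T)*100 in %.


r = 23.4 / 7.5 = 3.12
r^2 - 1 = 3.12^2 - 1 = 8.7344
T = 1/8.7344 = 0.11449
Efficiency = (1 - 0.11449)*100 = 88.551 %


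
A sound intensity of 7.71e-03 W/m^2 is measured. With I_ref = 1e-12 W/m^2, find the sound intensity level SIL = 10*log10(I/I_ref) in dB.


I / I_ref = 7.71e-03 / 1e-12 = 7.71e+09
SIL = 10 * log10(7.71e+09) = 98.871 dB


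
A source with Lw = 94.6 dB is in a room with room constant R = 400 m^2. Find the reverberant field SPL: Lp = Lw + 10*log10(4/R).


4/R = 4/400 = 0.01
Lp = 94.6 + 10*log10(0.01) = 74.6 dB


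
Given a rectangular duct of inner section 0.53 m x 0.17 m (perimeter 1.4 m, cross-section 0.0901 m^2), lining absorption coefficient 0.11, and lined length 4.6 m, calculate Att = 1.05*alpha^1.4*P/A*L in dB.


alpha^1.4 = 0.11^1.4 = 0.0454935
Attenuation rate = 1.05 * alpha^1.4 * P / A
= 1.05 * 0.0454935 * 1.4 / 0.0901 = 0.742236 dB/m
Total Att = 0.742236 * 4.6 = 3.4143 dB


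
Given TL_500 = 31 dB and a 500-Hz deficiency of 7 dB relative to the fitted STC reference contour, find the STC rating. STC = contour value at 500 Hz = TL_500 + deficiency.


By ASTM E413, STC = value of the fitted reference contour at 500 Hz.
Contour value at 500 Hz = TL_500 + deficiency = 31 + 7 = 38
STC = 38


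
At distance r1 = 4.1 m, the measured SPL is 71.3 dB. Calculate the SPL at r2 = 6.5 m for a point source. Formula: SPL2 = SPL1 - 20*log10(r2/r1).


r2/r1 = 6.5/4.1 = 1.58537
Correction = 20*log10(1.58537) = 4.00261 dB
SPL2 = 71.3 - 4.00261 = 67.297 dB


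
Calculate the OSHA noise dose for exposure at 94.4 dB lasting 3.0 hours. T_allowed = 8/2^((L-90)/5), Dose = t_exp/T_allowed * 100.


T_allowed = 8 / 2^((94.4 - 90)/5) = 4.34694 hr
Dose = 3.0 / 4.34694 * 100 = 69.014 %


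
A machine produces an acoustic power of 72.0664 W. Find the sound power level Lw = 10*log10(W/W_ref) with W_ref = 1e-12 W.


W / W_ref = 72.0664 / 1e-12 = 7.20664e+13
Lw = 10 * log10(7.20664e+13) = 138.58 dB


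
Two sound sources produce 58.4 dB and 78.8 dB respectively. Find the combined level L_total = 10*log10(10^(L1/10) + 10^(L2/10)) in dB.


10^(58.4/10) = 691831
10^(78.8/10) = 7.58578e+07
Sum = 691831 + 7.58578e+07 = 7.65496e+07
L_total = 10*log10(7.65496e+07) = 78.839 dB


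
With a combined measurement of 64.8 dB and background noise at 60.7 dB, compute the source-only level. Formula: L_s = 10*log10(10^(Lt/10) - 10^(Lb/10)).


10^(64.8/10) = 3.01995e+06
10^(60.7/10) = 1.1749e+06
Difference = 3.01995e+06 - 1.1749e+06 = 1.84505e+06
L_source = 10*log10(1.84505e+06) = 62.66 dB


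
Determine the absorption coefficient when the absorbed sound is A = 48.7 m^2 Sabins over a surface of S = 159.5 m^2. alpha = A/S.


Absorption coefficient = absorbed power / incident power
alpha = A / S = 48.7 / 159.5 = 0.30533


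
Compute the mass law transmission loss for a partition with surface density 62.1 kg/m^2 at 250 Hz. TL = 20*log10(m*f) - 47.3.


m * f = 62.1 * 250 = 15525
20*log10(15525) = 83.8206 dB
TL = 83.8206 - 47.3 = 36.521 dB


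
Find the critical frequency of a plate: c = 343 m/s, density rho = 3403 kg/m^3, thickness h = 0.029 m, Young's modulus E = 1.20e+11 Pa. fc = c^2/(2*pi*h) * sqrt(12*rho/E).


12*rho/E = 12*3403/1.20e+11 = 3.403e-07
sqrt(12*rho/E) = sqrt(3.403e-07) = 0.000583352
c^2/(2*pi*h) = 343^2/(2*pi*0.029) = 645670
fc = 645670 * 0.000583352 = 376.65 Hz


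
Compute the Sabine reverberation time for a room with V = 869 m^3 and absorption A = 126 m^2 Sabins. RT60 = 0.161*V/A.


RT60 = 0.161 * 869 / 126 = 1.1104 s


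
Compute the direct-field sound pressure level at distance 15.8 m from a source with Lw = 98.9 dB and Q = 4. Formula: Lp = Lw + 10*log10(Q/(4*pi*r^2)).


4*pi*r^2 = 4*pi*15.8^2 = 3137.07 m^2
Q / (4*pi*r^2) = 4 / 3137.07 = 0.00127508
Lp = 98.9 + 10*log10(0.00127508) = 69.955 dB


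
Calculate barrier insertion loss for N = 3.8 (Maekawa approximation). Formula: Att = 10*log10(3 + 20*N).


3 + 20*N = 3 + 20*3.8 = 79
Att = 10*log10(79) = 18.976 dB


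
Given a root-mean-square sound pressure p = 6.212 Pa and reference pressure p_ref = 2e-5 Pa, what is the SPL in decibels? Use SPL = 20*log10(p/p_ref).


p / p_ref = 6.212 / 2e-5 = 310600
SPL = 20 * log10(310600) = 109.84 dB


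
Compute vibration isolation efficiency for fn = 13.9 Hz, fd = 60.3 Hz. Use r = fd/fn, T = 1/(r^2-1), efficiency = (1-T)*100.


r = 60.3 / 13.9 = 4.33813
r^2 - 1 = 4.33813^2 - 1 = 17.8194
T = 1/17.8194 = 0.0561186
Efficiency = (1 - 0.0561186)*100 = 94.388 %


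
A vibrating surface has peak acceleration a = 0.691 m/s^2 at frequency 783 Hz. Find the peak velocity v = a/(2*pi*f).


omega = 2*pi*f = 2*pi*783 = 4919.73 rad/s
v = a / omega = 0.691 / 4919.73 = 0.00014045 m/s


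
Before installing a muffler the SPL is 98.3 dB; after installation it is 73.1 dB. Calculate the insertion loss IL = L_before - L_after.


Insertion loss = SPL without muffler - SPL with muffler
IL = 98.3 - 73.1 = 25.2 dB


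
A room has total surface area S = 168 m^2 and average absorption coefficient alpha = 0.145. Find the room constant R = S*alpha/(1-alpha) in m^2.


R = 168 * 0.145 / (1 - 0.145) = 28.491 m^2


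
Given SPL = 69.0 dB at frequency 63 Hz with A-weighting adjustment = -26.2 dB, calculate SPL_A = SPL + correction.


A-weighting table: 63 Hz -> -26.2 dB correction
SPL_A = SPL + correction = 69.0 + (-26.2) = 42.8 dBA


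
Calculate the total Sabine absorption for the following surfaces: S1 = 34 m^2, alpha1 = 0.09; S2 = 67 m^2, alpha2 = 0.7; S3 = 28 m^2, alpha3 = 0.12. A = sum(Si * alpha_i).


34 * 0.09 = 3.06
67 * 0.7 = 46.9
28 * 0.12 = 3.36
A_total = 3.06 + 46.9 + 3.36 = 53.32 m^2


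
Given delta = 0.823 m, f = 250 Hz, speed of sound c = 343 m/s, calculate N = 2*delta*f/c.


N = 2*delta*f/c = 2*delta/lambda, where lambda = c/f
lambda = 343 / 250 = 1.372 m
N = 2 * 0.823 / 1.372 = 1.1997


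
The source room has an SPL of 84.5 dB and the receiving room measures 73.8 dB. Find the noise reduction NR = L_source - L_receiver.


NR = L_source - L_receiver (difference between source and receiving room levels)
NR = 84.5 - 73.8 = 10.7 dB


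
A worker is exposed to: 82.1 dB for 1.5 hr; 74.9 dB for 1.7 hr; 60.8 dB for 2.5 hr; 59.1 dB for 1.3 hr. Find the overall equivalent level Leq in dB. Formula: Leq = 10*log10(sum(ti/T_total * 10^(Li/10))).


T_total = 1.5 + 1.7 + 2.5 + 1.3 = 7.0 hr
(1.5/7.0) * 10^(82.1/10) = 3.47531e+07
(1.7/7.0) * 10^(74.9/10) = 7.505e+06
(2.5/7.0) * 10^(60.8/10) = 429380
(1.3/7.0) * 10^(59.1/10) = 150954
Sum = 3.47531e+07 + 7.505e+06 + 429380 + 150954 = 4.28384e+07
Leq = 10*log10(4.28384e+07) = 76.318 dB


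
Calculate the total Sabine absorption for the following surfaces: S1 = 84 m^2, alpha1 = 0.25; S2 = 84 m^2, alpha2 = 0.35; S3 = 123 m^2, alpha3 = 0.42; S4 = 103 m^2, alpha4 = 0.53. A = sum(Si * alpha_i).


84 * 0.25 = 21
84 * 0.35 = 29.4
123 * 0.42 = 51.66
103 * 0.53 = 54.59
A_total = 21 + 29.4 + 51.66 + 54.59 = 156.65 m^2


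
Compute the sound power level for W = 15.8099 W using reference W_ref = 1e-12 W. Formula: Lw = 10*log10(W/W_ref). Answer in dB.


W / W_ref = 15.8099 / 1e-12 = 1.58099e+13
Lw = 10 * log10(1.58099e+13) = 131.99 dB
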